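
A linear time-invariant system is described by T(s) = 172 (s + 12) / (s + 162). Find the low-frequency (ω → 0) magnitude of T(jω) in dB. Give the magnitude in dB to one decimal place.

22.1 dB

T(0) = 172 × 12 / 162 = 12.741
20 log₁₀(12.741) = 22.10 dB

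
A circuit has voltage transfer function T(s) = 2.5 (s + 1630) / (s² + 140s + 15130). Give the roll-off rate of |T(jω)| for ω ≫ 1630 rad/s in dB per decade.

With 1 zero and 2 poles, the high-frequency asymptotic slope is 20 × (1 − 2) = -20 dB/decade.

-20 dB/decade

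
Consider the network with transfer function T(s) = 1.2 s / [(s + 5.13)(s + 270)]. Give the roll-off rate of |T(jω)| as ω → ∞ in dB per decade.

-20 dB/decade

With 1 zero and 2 poles, the high-frequency asymptotic slope is 20 × (1 − 2) = -20 dB/decade.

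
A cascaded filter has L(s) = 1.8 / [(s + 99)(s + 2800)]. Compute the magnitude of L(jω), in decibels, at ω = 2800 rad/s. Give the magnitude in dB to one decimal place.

-135.8 dB

|j2800 + 99| = √(2800² + 99²) = 2802
|j2800 + 2800| = √(2800² + 2800²) = 3960
|L(j2800)| = 1.8 / (2802 × 3960) = 1.6224e-07
20 log₁₀(1.6224e-07) = -135.80 dB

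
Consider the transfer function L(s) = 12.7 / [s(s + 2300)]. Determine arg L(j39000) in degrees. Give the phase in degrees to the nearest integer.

-177°

∠(j39000 + 2300) = arctan(39000/2300) = 86.62°
∠(j39000) = 90.00°
∠L(j39000) = − (86.62° + 90.00°) = -176.62°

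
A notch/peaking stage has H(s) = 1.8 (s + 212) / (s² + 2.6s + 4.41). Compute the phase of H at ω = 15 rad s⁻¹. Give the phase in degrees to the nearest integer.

-166°

∠(j15 + 212) = arctan(15/212) = 4.05°
∠[(j15)² + 2.6(j15) + 4.41] = ∠[-220.59 + j39] = 169.97°
∠H(j15) = 4.05° − 169.97° = -165.93°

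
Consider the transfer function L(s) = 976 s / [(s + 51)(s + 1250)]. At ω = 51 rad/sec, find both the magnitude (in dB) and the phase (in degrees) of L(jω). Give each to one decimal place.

|j51| = 51
|j51 + 51| = √(51² + 51²) = 72.12
|j51 + 1250| = √(51² + 1250²) = 1251
|L(j51)| = 976 × 51 / (72.12 × 1251) = 0.55165
20 log₁₀(0.55165) = -5.17 dB
∠(j51) = 90.00°
∠(j51 + 51) = arctan(51/51) = 45.00°
∠(j51 + 1250) = arctan(51/1250) = 2.34°
∠L(j51) = 90.00° − (45.00° + 2.34°) = 42.66°

|L| = -5.2 dB, ∠L = 42.7°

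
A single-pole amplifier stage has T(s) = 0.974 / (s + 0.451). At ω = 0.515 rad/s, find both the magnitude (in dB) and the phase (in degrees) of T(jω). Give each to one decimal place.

|j0.515 + 0.451| = √(0.515² + 0.451²) = 0.6846
|T(j0.515)| = 0.974 / 0.6846 = 1.4228
20 log₁₀(1.4228) = 3.06 dB
∠(j0.515 + 0.451) = arctan(0.515/0.451) = 48.79°
∠T(j0.515) = −48.79° = -48.79°

|T| = 3.1 dB, ∠T = -48.8°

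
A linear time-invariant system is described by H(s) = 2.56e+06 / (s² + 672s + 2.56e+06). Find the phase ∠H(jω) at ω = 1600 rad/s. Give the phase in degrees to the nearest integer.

∠[(j1600)² + 672(j1600) + 2.56e+06] = ∠[0 + j1.0752e+06] = 90.00°
∠H(j1600) = −90.00° = -90.00°

-90°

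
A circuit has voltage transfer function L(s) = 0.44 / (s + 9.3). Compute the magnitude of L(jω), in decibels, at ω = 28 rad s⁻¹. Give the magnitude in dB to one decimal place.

|j28 + 9.3| = √(28² + 9.3²) = 29.5
|L(j28)| = 0.44 / 29.5 = 0.014913
20 log₁₀(0.014913) = -36.53 dB

-36.5 dB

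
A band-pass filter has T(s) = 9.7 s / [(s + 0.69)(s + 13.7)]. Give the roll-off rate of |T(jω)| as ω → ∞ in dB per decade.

-20 dB/decade

With 1 zero and 2 poles, the high-frequency asymptotic slope is 20 × (1 − 2) = -20 dB/decade.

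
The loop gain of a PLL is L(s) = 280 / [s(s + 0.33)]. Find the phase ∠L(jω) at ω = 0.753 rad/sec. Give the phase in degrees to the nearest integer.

∠(j0.753 + 0.33) = arctan(0.753/0.33) = 66.33°
∠(j0.753) = 90.00°
∠L(j0.753) = − (66.33° + 90.00°) = -156.33°

-156°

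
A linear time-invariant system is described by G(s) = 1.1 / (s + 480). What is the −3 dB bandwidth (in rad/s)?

For a single-pole low-pass, the −3 dB point is at the pole: ω = 480 rad/s.

480 rad/s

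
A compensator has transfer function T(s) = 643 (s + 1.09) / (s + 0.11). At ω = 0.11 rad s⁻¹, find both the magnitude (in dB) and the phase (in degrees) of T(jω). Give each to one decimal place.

|j0.11 + 1.09| = √(0.11² + 1.09²) = 1.096
|j0.11 + 0.11| = √(0.11² + 0.11²) = 0.1556
|T(j0.11)| = 643 × 1.096 / 0.1556 = 4528.2
20 log₁₀(4528.2) = 73.12 dB
∠(j0.11 + 1.09) = arctan(0.11/1.09) = 5.76°
∠(j0.11 + 0.11) = arctan(0.11/0.11) = 45.00°
∠T(j0.11) = 5.76° − 45.00° = -39.24°

|T| = 73.1 dB, ∠T = -39.2 deg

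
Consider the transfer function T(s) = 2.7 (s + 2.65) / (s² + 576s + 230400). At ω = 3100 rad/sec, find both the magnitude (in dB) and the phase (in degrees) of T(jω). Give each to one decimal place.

|T| = -61.1 dB, ∠T = -79.3°

|j3100 + 2.65| = √(3100² + 2.65²) = 3100
|(j3100)² + 576(j3100) + 230400| = |-9.3796e+06 + j1.7856e+06| = 9.548e+06
|T(j3100)| = 2.7 × 3100 / 9.548e+06 = 0.00087662
20 log₁₀(0.00087662) = -61.14 dB
∠(j3100 + 2.65) = arctan(3100/2.65) = 89.95°
∠[(j3100)² + 576(j3100) + 230400] = ∠[-9.3796e+06 + j1.7856e+06] = 169.22°
∠T(j3100) = 89.95° − 169.22° = -79.27°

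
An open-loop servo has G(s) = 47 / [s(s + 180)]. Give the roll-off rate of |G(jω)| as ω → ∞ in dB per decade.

With 0 zeros and 2 poles, the high-frequency asymptotic slope is 20 × (0 − 2) = -40 dB/decade.

-40 dB/decade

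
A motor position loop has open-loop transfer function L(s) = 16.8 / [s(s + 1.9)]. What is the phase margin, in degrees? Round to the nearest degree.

26°

Gain crossover: |L(jω)| = 1 at ω ≈ 3.88 rad/s.
∠L(j3.88) = −90° − arctan(3.88/1.9) ≈ -153.94°
PM = 180° + (-153.94°) = 26.06°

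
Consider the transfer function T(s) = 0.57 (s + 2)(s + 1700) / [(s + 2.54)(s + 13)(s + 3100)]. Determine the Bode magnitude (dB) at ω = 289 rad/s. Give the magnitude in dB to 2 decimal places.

|j289 + 2| = √(289² + 2²) = 289
|j289 + 1700| = √(289² + 1700²) = 1724
|j289 + 2.54| = √(289² + 2.54²) = 289
|j289 + 13| = √(289² + 13²) = 289.3
|j289 + 3100| = √(289² + 3100²) = 3113
|T(j289)| = 0.57 × 289 × 1724 / (289 × 289.3 × 3113) = 0.0010913
20 log₁₀(0.0010913) = -59.241 dB

-59.24 dB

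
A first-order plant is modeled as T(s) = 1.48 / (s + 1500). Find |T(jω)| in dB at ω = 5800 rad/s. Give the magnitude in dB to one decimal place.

-72.1 dB

|j5800 + 1500| = √(5800² + 1500²) = 5991
|T(j5800)| = 1.48 / 5991 = 0.00024704
20 log₁₀(0.00024704) = -72.14 dB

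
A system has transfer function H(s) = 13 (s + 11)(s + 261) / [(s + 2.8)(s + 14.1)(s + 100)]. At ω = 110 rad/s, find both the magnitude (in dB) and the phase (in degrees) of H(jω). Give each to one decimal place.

|H| = -13.0 dB, ∠H = -111.8°

|j110 + 11| = √(110² + 11²) = 110.5
|j110 + 261| = √(110² + 261²) = 283.2
|j110 + 2.8| = √(110² + 2.8²) = 110
|j110 + 14.1| = √(110² + 14.1²) = 110.9
|j110 + 100| = √(110² + 100²) = 148.7
|H(j110)| = 13 × 110.5 × 283.2 / (110 × 110.9 × 148.7) = 0.22438
20 log₁₀(0.22438) = -12.98 dB
∠(j110 + 11) = arctan(110/11) = 84.29°
∠(j110 + 261) = arctan(110/261) = 22.85°
∠(j110 + 2.8) = arctan(110/2.8) = 88.54°
∠(j110 + 14.1) = arctan(110/14.1) = 82.70°
∠(j110 + 100) = arctan(110/100) = 47.73°
∠H(j110) = 84.29° + 22.85° − (88.54° + 82.70° + 47.73°) = -111.82°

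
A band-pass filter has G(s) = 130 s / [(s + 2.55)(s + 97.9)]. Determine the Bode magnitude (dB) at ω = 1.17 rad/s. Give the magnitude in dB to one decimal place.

-5.1 dB

|j1.17| = 1.17
|j1.17 + 2.55| = √(1.17² + 2.55²) = 2.806
|j1.17 + 97.9| = √(1.17² + 97.9²) = 97.91
|G(j1.17)| = 130 × 1.17 / (2.806 × 97.91) = 0.55372
20 log₁₀(0.55372) = -5.13 dB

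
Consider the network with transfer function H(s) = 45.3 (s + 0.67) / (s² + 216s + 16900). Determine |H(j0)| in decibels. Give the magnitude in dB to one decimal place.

H(0) = 45.3 × 0.67 / 16900 = 0.0017959
20 log₁₀(0.0017959) = -54.91 dB

-54.9 dB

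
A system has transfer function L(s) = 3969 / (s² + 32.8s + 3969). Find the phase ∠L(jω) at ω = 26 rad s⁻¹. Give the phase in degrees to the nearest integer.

∠[(j26)² + 32.8(j26) + 3969] = ∠[3293 + j852.8] = 14.52°
∠L(j26) = −14.52° = -14.52°

-15°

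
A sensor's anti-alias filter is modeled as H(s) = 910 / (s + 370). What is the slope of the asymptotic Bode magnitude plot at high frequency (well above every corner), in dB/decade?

-20 dB/decade

With 0 zeros and 1 pole, the high-frequency asymptotic slope is 20 × (0 − 1) = -20 dB/decade.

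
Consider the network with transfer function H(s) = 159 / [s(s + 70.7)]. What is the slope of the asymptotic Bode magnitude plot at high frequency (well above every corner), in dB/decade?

-40 dB/decade

With 0 zeros and 2 poles, the high-frequency asymptotic slope is 20 × (0 − 2) = -40 dB/decade.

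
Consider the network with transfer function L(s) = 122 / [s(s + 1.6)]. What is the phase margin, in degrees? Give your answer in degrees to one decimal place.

8.3 deg

Gain crossover: |L(jω)| = 1 at ω ≈ 11 rad/s.
∠L(j11) = −90° − arctan(11/1.6) ≈ -171.71°
PM = 180° + (-171.71°) = 8.29°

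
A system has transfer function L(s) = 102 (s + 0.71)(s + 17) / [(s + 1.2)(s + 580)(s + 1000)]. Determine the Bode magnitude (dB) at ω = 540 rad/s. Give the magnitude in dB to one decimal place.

|j540 + 0.71| = √(540² + 0.71²) = 540
|j540 + 17| = √(540² + 17²) = 540.3
|j540 + 1.2| = √(540² + 1.2²) = 540
|j540 + 580| = √(540² + 580²) = 792.5
|j540 + 1000| = √(540² + 1000²) = 1136
|L(j540)| = 102 × 540 × 540.3 / (540 × 792.5 × 1136) = 0.061188
20 log₁₀(0.061188) = -24.27 dB

-24.3 dB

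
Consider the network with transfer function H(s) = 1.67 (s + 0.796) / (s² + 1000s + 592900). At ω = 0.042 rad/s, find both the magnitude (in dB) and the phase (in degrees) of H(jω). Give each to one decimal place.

|H| = -113.0 dB, ∠H = 3.0°

|j0.042 + 0.796| = √(0.042² + 0.796²) = 0.7971
|(j0.042)² + 1000(j0.042) + 592900| = |5.929e+05 + j42| = 5.929e+05
|H(j0.042)| = 1.67 × 0.7971 / 5.929e+05 = 2.2452e-06
20 log₁₀(2.2452e-06) = -112.97 dB
∠(j0.042 + 0.796) = arctan(0.042/0.796) = 3.02°
∠[(j0.042)² + 1000(j0.042) + 592900] = ∠[5.929e+05 + j42] = 0.00°
∠H(j0.042) = 3.02° − 0.00° = 3.02°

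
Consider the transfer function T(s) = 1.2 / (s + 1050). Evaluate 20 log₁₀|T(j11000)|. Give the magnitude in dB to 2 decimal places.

|j11000 + 1050| = √(11000² + 1050²) = 1.105e+04
|T(j11000)| = 1.2 / 1.105e+04 = 0.0001086
20 log₁₀(0.0001086) = -79.284 dB

-79.28 dB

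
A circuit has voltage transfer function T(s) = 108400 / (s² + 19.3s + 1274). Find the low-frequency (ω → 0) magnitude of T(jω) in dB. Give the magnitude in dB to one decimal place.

38.6 dB

T(0) = 108400 / 1274 = 85.086
20 log₁₀(85.086) = 38.60 dB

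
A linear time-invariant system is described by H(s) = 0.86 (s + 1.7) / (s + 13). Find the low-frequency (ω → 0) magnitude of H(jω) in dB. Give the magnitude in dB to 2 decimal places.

-18.98 dB

H(0) = 0.86 × 1.7 / 13 = 0.11246
20 log₁₀(0.11246) = -18.980 dB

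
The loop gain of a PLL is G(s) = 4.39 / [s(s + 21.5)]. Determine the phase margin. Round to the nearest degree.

Gain crossover: |G(jω)| = 1 at ω ≈ 0.204 rad s⁻¹.
∠G(j0.204) = −90° − arctan(0.204/21.5) ≈ -90.54°
PM = 180° + (-90.54°) = 89.46°

89°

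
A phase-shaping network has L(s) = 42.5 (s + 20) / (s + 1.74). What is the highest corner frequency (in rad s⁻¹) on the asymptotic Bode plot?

20 rad s⁻¹

Break frequencies occur at each pole and zero magnitude: 1.74 rad s⁻¹, 20 rad s⁻¹.
The highest is 20 rad s⁻¹.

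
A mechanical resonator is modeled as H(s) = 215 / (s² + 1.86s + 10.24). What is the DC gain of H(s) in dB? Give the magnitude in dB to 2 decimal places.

H(0) = 215 / 10.24 = 20.996
20 log₁₀(20.996) = 26.443 dB

26.44 dB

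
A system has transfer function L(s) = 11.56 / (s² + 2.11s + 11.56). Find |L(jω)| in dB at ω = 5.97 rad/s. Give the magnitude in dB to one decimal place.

|(j5.97)² + 2.11(j5.97) + 11.56| = |-24.081 + j12.597| = 27.18
|L(j5.97)| = 11.56 / 27.18 = 0.42537
20 log₁₀(0.42537) = -7.42 dB

-7.4 dB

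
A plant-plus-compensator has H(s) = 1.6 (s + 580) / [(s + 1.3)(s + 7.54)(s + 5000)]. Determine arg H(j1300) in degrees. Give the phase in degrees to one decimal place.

-128.2°

∠(j1300 + 580) = arctan(1300/580) = 65.96°
∠(j1300 + 1.3) = arctan(1300/1.3) = 89.94°
∠(j1300 + 7.54) = arctan(1300/7.54) = 89.67°
∠(j1300 + 5000) = arctan(1300/5000) = 14.57°
∠H(j1300) = 65.96° − (89.94° + 89.67° + 14.57°) = -128.23°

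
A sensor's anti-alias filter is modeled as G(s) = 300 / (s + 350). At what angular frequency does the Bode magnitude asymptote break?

The single real pole at s = −350 gives a corner at ω = 350 rad s⁻¹.

350 rad s⁻¹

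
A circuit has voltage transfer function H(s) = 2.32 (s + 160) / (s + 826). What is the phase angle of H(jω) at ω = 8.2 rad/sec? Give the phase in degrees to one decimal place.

∠(j8.2 + 160) = arctan(8.2/160) = 2.93°
∠(j8.2 + 826) = arctan(8.2/826) = 0.57°
∠H(j8.2) = 2.93° − 0.57° = 2.37°

2.4 deg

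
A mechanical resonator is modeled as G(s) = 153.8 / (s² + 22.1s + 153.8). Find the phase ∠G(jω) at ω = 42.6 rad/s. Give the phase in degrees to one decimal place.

∠[(j42.6)² + 22.1(j42.6) + 153.8] = ∠[-1661 + j941.46] = 150.45°
∠G(j42.6) = −150.45° = -150.45°

-150.5 deg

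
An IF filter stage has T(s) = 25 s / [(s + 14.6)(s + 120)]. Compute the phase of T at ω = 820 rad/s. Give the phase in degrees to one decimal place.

∠(j820) = 90.00°
∠(j820 + 14.6) = arctan(820/14.6) = 88.98°
∠(j820 + 120) = arctan(820/120) = 81.67°
∠T(j820) = 90.00° − (88.98° + 81.67°) = -80.65°

-80.7°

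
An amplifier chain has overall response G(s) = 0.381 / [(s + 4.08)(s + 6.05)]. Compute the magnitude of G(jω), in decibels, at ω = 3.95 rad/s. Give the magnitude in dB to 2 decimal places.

-40.64 dB

|j3.95 + 4.08| = √(3.95² + 4.08²) = 5.679
|j3.95 + 6.05| = √(3.95² + 6.05²) = 7.225
|G(j3.95)| = 0.381 / (5.679 × 7.225) = 0.0092856
20 log₁₀(0.0092856) = -40.644 dB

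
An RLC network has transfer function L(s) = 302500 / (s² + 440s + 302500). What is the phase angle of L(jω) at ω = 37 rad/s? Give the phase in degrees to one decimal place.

-3.1°

∠[(j37)² + 440(j37) + 302500] = ∠[3.0113e+05 + j16280] = 3.09°
∠L(j37) = −3.09° = -3.09°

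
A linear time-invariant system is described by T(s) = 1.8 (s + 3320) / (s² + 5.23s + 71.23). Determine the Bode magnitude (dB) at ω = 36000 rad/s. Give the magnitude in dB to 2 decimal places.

|j36000 + 3320| = √(36000² + 3320²) = 3.615e+04
|(j36000)² + 5.23(j36000) + 71.23| = |-1.296e+09 + j1.8828e+05| = 1.296e+09
|T(j36000)| = 1.8 × 3.615e+04 / 1.296e+09 = 5.0212e-05
20 log₁₀(5.0212e-05) = -85.984 dB

-85.98 dB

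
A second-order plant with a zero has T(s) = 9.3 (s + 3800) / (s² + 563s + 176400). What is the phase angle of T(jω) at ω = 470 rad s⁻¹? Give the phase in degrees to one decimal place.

∠(j470 + 3800) = arctan(470/3800) = 7.05°
∠[(j470)² + 563(j470) + 176400] = ∠[-44500 + j2.6461e+05] = 99.55°
∠T(j470) = 7.05° − 99.55° = -92.50°

-92.5°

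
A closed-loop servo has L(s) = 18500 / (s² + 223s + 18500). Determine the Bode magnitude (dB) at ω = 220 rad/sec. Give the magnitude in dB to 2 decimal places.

|(j220)² + 223(j220) + 18500| = |-29900 + j49060| = 5.745e+04
|L(j220)| = 18500 / 5.745e+04 = 0.322
20 log₁₀(0.322) = -9.843 dB

-9.84 dB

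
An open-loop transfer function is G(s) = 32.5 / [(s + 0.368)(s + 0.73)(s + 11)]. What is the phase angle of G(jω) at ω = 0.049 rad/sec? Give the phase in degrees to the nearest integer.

∠(j0.049 + 0.368) = arctan(0.049/0.368) = 7.58°
∠(j0.049 + 0.73) = arctan(0.049/0.73) = 3.84°
∠(j0.049 + 11) = arctan(0.049/11) = 0.26°
∠G(j0.049) = − (7.58° + 3.84° + 0.26°) = -11.68°

-12 deg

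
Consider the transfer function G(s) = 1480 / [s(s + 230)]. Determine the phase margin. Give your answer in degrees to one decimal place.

Gain crossover: |G(jω)| = 1 at ω ≈ 6.43 rad s⁻¹.
∠G(j6.43) = −90° − arctan(6.43/230) ≈ -91.60°
PM = 180° + (-91.60°) = 88.40°

88.4°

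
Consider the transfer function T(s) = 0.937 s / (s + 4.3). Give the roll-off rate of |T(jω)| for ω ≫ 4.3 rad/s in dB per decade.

With 1 zero and 1 pole, the high-frequency asymptotic slope is 20 × (1 − 1) = 0 dB/decade.

0 dB/decade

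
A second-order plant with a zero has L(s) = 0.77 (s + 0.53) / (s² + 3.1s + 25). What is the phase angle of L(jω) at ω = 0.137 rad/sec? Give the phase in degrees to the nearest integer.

14°

∠(j0.137 + 0.53) = arctan(0.137/0.53) = 14.49°
∠[(j0.137)² + 3.1(j0.137) + 25] = ∠[24.981 + j0.4247] = 0.97°
∠L(j0.137) = 14.49° − 0.97° = 13.52°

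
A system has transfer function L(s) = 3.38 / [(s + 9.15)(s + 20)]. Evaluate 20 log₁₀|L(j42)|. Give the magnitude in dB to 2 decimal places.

|j42 + 9.15| = √(42² + 9.15²) = 42.99
|j42 + 20| = √(42² + 20²) = 46.52
|L(j42)| = 3.38 / (42.99 × 46.52) = 0.0016903
20 log₁₀(0.0016903) = -55.441 dB

-55.44 dB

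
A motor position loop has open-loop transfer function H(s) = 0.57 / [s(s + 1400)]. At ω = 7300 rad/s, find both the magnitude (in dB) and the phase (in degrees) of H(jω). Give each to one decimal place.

|H| = -159.6 dB, ∠H = -169.1 deg

|j7300 + 1400| = √(7300² + 1400²) = 7433
|j7300| = 7300
|H(j7300)| = 0.57 / (7433 × 7300) = 1.0505e-08
20 log₁₀(1.0505e-08) = -159.57 dB
∠(j7300 + 1400) = arctan(7300/1400) = 79.14°
∠(j7300) = 90.00°
∠H(j7300) = − (79.14° + 90.00°) = -169.14°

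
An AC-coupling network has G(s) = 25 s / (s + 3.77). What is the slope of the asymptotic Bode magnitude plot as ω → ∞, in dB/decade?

0 dB/decade

With 1 zero and 1 pole, the high-frequency asymptotic slope is 20 × (1 − 1) = 0 dB/decade.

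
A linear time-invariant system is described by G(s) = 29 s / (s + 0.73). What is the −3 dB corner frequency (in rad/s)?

0.73 rad/s

For a single-pole high-pass, the −3 dB point is at the pole: ω = 0.73 rad/s.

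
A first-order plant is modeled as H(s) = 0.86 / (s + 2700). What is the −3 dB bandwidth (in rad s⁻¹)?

For a single-pole low-pass, the −3 dB point is at the pole: ω = 2700 rad s⁻¹.

2700 rad s⁻¹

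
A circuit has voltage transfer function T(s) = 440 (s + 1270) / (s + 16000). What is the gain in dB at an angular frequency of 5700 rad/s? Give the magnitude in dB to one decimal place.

43.6 dB

|j5700 + 1270| = √(5700² + 1270²) = 5840
|j5700 + 16000| = √(5700² + 16000²) = 1.698e+04
|T(j5700)| = 440 × 5840 / 1.698e+04 = 151.28
20 log₁₀(151.28) = 43.60 dB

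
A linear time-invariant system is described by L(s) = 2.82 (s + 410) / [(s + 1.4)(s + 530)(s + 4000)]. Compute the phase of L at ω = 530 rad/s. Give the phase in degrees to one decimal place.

∠(j530 + 410) = arctan(530/410) = 52.28°
∠(j530 + 1.4) = arctan(530/1.4) = 89.85°
∠(j530 + 530) = arctan(530/530) = 45.00°
∠(j530 + 4000) = arctan(530/4000) = 7.55°
∠L(j530) = 52.28° − (89.85° + 45.00° + 7.55°) = -90.12°

-90.1°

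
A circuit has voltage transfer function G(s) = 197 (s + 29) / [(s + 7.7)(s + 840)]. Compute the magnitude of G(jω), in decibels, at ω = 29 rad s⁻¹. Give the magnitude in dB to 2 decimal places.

-9.89 dB

|j29 + 29| = √(29² + 29²) = 41.01
|j29 + 7.7| = √(29² + 7.7²) = 30
|j29 + 840| = √(29² + 840²) = 840.5
|G(j29)| = 197 × 41.01 / (30 × 840.5) = 0.32037
20 log₁₀(0.32037) = -9.887 dB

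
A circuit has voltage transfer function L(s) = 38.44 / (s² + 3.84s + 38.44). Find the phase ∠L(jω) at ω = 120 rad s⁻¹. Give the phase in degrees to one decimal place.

-178.2°

∠[(j120)² + 3.84(j120) + 38.44] = ∠[-14362 + j460.8] = 178.16°
∠L(j120) = −178.16° = -178.16°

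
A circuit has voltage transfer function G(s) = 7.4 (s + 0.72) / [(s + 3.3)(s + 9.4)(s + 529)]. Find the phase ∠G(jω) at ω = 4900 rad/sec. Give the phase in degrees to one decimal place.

-173.7 deg

∠(j4900 + 0.72) = arctan(4900/0.72) = 89.99°
∠(j4900 + 3.3) = arctan(4900/3.3) = 89.96°
∠(j4900 + 9.4) = arctan(4900/9.4) = 89.89°
∠(j4900 + 529) = arctan(4900/529) = 83.84°
∠G(j4900) = 89.99° − (89.96° + 89.89° + 83.84°) = -173.70°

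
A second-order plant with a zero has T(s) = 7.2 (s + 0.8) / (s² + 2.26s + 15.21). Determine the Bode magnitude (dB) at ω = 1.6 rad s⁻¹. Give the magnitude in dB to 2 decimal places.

-0.18 dB

|j1.6 + 0.8| = √(1.6² + 0.8²) = 1.789
|(j1.6)² + 2.26(j1.6) + 15.21| = |12.65 + j3.616| = 13.16
|T(j1.6)| = 7.2 × 1.789 / 13.16 = 0.97895
20 log₁₀(0.97895) = -0.185 dB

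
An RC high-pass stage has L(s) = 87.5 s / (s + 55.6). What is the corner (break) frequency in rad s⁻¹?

55.6 rad s⁻¹

The single real pole at s = −55.6 gives a corner at ω = 55.6 rad s⁻¹.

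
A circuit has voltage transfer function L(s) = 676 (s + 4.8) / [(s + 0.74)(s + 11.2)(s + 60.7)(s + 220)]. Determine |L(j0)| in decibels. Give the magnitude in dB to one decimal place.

L(0) = 676 × 4.8 / (0.74 × 11.2 × 60.7 × 220) = 0.029317
20 log₁₀(0.029317) = -30.66 dB

-30.7 dB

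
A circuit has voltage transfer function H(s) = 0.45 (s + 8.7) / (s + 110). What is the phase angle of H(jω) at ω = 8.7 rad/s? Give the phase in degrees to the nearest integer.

∠(j8.7 + 8.7) = arctan(8.7/8.7) = 45.00°
∠(j8.7 + 110) = arctan(8.7/110) = 4.52°
∠H(j8.7) = 45.00° − 4.52° = 40.48°

40°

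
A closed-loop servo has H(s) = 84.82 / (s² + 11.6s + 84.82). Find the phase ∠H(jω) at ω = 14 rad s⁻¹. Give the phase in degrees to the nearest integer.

-124 deg

∠[(j14)² + 11.6(j14) + 84.82] = ∠[-111.18 + j162.4] = 124.40°
∠H(j14) = −124.40° = -124.40°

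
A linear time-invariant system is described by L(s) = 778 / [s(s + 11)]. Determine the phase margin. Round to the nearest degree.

Gain crossover: |L(jω)| = 1 at ω ≈ 26.8 rad/sec.
∠L(j26.8) = −90° − arctan(26.8/11) ≈ -157.71°
PM = 180° + (-157.71°) = 22.29°

22°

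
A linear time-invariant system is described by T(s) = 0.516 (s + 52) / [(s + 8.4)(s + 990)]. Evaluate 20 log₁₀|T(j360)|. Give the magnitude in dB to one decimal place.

|j360 + 52| = √(360² + 52²) = 363.7
|j360 + 8.4| = √(360² + 8.4²) = 360.1
|j360 + 990| = √(360² + 990²) = 1053
|T(j360)| = 0.516 × 363.7 / (360.1 × 1053) = 0.00049478
20 log₁₀(0.00049478) = -66.11 dB

-66.1 dB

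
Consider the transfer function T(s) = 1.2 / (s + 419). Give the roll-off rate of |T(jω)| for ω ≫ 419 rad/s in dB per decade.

With 0 zeros and 1 pole, the high-frequency asymptotic slope is 20 × (0 − 1) = -20 dB/decade.

-20 dB/decade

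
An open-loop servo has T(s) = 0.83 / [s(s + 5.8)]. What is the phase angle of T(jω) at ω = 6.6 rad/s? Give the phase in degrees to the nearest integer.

-139°

∠(j6.6 + 5.8) = arctan(6.6/5.8) = 48.69°
∠(j6.6) = 90.00°
∠T(j6.6) = − (48.69° + 90.00°) = -138.69°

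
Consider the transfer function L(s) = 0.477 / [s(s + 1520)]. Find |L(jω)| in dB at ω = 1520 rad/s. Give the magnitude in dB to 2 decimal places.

|j1520 + 1520| = √(1520² + 1520²) = 2150
|j1520| = 1520
|L(j1520)| = 0.477 / (2150 × 1520) = 1.4599e-07
20 log₁₀(1.4599e-07) = -136.714 dB

-136.71 dB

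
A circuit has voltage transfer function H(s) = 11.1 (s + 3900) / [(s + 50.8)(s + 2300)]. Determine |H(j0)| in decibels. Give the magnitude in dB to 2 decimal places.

H(0) = 11.1 × 3900 / (50.8 × 2300) = 0.37051
20 log₁₀(0.37051) = -8.624 dB

-8.62 dB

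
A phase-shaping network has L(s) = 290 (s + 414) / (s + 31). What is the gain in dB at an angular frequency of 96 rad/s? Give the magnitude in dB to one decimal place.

61.7 dB

|j96 + 414| = √(96² + 414²) = 425
|j96 + 31| = √(96² + 31²) = 100.9
|L(j96)| = 290 × 425 / 100.9 = 1221.7
20 log₁₀(1221.7) = 61.74 dB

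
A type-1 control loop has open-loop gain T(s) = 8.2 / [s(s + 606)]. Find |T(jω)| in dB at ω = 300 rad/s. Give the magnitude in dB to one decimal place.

|j300 + 606| = √(300² + 606²) = 676.2
|j300| = 300
|T(j300)| = 8.2 / (676.2 × 300) = 4.0422e-05
20 log₁₀(4.0422e-05) = -87.87 dB

-87.9 dB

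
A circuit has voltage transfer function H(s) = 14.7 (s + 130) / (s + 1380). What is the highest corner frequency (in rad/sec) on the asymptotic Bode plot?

1380 rad/sec

Break frequencies occur at each pole and zero magnitude: 130 rad/sec, 1380 rad/sec.
The highest is 1380 rad/sec.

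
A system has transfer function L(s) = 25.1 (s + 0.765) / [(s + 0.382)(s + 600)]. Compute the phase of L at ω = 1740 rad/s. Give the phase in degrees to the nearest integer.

∠(j1740 + 0.765) = arctan(1740/0.765) = 89.97°
∠(j1740 + 0.382) = arctan(1740/0.382) = 89.99°
∠(j1740 + 600) = arctan(1740/600) = 70.97°
∠L(j1740) = 89.97° − (89.99° + 70.97°) = -70.99°

-71 deg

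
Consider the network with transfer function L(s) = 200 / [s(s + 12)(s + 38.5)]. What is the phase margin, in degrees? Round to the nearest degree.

87°

Gain crossover: |L(jω)| = 1 at ω ≈ 0.433 rad/sec.
∠L(j0.433) = −90° − arctan(0.433/12) − arctan(0.433/38.5) ≈ -92.71°
PM = 180° + (-92.71°) = 87.29°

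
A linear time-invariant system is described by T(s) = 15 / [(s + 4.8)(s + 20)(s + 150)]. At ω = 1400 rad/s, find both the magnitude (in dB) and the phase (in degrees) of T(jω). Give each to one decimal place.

|T| = -165.3 dB, ∠T = -262.9 deg

|j1400 + 4.8| = √(1400² + 4.8²) = 1400
|j1400 + 20| = √(1400² + 20²) = 1400
|j1400 + 150| = √(1400² + 150²) = 1408
|T(j1400)| = 15 / (1400 × 1400 × 1408) = 5.4348e-09
20 log₁₀(5.4348e-09) = -165.30 dB
∠(j1400 + 4.8) = arctan(1400/4.8) = 89.80°
∠(j1400 + 20) = arctan(1400/20) = 89.18°
∠(j1400 + 150) = arctan(1400/150) = 83.88°
∠T(j1400) = − (89.80° + 89.18° + 83.88°) = -262.87°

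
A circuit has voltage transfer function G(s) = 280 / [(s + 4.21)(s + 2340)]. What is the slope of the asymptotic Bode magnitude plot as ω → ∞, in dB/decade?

-40 dB/decade

With 0 zeros and 2 poles, the high-frequency asymptotic slope is 20 × (0 − 2) = -40 dB/decade.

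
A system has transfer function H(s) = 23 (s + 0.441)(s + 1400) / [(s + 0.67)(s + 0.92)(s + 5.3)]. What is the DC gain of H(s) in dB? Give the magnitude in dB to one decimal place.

72.8 dB

H(0) = 23 × 0.441 × 1400 / (0.67 × 0.92 × 5.3) = 4346.7
20 log₁₀(4346.7) = 72.76 dB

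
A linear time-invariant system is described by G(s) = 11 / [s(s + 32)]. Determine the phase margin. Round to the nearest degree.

89°

Gain crossover: |G(jω)| = 1 at ω ≈ 0.344 rad/s.
∠G(j0.344) = −90° − arctan(0.344/32) ≈ -90.62°
PM = 180° + (-90.62°) = 89.38°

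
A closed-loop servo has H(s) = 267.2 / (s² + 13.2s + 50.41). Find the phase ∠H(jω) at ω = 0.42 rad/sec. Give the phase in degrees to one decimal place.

∠[(j0.42)² + 13.2(j0.42) + 50.41] = ∠[50.234 + j5.544] = 6.30°
∠H(j0.42) = −6.30° = -6.30°

-6.3°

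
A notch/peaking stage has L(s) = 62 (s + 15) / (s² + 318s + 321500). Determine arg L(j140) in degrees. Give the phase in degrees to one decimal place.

75.5°

∠(j140 + 15) = arctan(140/15) = 83.88°
∠[(j140)² + 318(j140) + 321500] = ∠[3.019e+05 + j44520] = 8.39°
∠L(j140) = 83.88° − 8.39° = 75.50°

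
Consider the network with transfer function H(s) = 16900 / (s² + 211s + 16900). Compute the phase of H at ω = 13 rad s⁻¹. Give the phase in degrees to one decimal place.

-9.3°

∠[(j13)² + 211(j13) + 16900] = ∠[16731 + j2743] = 9.31°
∠H(j13) = −9.31° = -9.31°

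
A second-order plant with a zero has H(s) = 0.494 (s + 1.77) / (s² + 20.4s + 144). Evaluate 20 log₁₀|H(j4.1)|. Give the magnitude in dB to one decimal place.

|j4.1 + 1.77| = √(4.1² + 1.77²) = 4.466
|(j4.1)² + 20.4(j4.1) + 144| = |127.19 + j83.64| = 152.2
|H(j4.1)| = 0.494 × 4.466 / 152.2 = 0.014492
20 log₁₀(0.014492) = -36.78 dB

-36.8 dB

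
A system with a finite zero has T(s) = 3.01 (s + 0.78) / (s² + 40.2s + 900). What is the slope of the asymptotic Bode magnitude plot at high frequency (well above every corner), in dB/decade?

-20 dB/decade

With 1 zero and 2 poles, the high-frequency asymptotic slope is 20 × (1 − 2) = -20 dB/decade.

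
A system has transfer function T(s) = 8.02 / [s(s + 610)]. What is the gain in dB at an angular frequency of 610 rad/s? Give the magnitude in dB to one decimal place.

-96.3 dB

|j610 + 610| = √(610² + 610²) = 862.7
|j610| = 610
|T(j610)| = 8.02 / (862.7 × 610) = 1.5241e-05
20 log₁₀(1.5241e-05) = -96.34 dB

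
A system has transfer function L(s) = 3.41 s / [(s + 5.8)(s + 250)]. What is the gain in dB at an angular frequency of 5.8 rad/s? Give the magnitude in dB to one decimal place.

|j5.8| = 5.8
|j5.8 + 5.8| = √(5.8² + 5.8²) = 8.202
|j5.8 + 250| = √(5.8² + 250²) = 250.1
|L(j5.8)| = 3.41 × 5.8 / (8.202 × 250.1) = 0.0096423
20 log₁₀(0.0096423) = -40.32 dB

-40.3 dB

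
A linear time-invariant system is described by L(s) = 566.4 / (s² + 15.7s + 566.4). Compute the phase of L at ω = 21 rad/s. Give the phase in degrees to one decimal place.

-69.2°

∠[(j21)² + 15.7(j21) + 566.4] = ∠[125.4 + j329.7] = 69.18°
∠L(j21) = −69.18° = -69.18°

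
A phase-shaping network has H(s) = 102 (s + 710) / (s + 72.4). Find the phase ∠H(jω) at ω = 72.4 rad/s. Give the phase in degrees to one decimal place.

-39.2 deg

∠(j72.4 + 710) = arctan(72.4/710) = 5.82°
∠(j72.4 + 72.4) = arctan(72.4/72.4) = 45.00°
∠H(j72.4) = 5.82° − 45.00° = -39.18°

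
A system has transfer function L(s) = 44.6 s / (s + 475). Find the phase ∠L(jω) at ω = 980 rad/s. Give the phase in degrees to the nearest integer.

∠(j980) = 90.00°
∠(j980 + 475) = arctan(980/475) = 64.14°
∠L(j980) = 90.00° − 64.14° = 25.86°

26 deg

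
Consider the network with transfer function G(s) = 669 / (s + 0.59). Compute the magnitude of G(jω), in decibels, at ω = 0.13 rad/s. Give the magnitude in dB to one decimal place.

60.9 dB

|j0.13 + 0.59| = √(0.13² + 0.59²) = 0.6042
|G(j0.13)| = 669 / 0.6042 = 1107.3
20 log₁₀(1107.3) = 60.89 dB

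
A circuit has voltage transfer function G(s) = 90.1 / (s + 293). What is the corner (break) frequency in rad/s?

The single real pole at s = −293 gives a corner at ω = 293 rad/s.

293 rad/s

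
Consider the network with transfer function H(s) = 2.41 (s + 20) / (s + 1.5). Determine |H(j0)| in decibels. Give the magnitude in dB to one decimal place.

30.1 dB

H(0) = 2.41 × 20 / 1.5 = 32.133
20 log₁₀(32.133) = 30.14 dB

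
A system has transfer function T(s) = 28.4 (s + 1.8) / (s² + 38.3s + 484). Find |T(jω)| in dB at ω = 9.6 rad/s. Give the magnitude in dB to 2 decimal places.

|j9.6 + 1.8| = √(9.6² + 1.8²) = 9.767
|(j9.6)² + 38.3(j9.6) + 484| = |391.84 + j367.68| = 537.3
|T(j9.6)| = 28.4 × 9.767 / 537.3 = 0.51624
20 log₁₀(0.51624) = -5.743 dB

-5.74 dB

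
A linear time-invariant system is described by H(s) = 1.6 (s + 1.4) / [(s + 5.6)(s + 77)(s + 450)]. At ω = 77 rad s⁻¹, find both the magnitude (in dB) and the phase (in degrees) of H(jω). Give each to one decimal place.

|H| = -89.9 dB, ∠H = -51.6°

|j77 + 1.4| = √(77² + 1.4²) = 77.01
|j77 + 5.6| = √(77² + 5.6²) = 77.2
|j77 + 77| = √(77² + 77²) = 108.9
|j77 + 450| = √(77² + 450²) = 456.5
|H(j77)| = 1.6 × 77.01 / (77.2 × 108.9 × 456.5) = 3.2104e-05
20 log₁₀(3.2104e-05) = -89.87 dB
∠(j77 + 1.4) = arctan(77/1.4) = 88.96°
∠(j77 + 5.6) = arctan(77/5.6) = 85.84°
∠(j77 + 77) = arctan(77/77) = 45.00°
∠(j77 + 450) = arctan(77/450) = 9.71°
∠H(j77) = 88.96° − (85.84° + 45.00° + 9.71°) = -51.59°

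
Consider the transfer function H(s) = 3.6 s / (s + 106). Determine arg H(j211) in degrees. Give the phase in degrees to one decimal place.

∠(j211) = 90.00°
∠(j211 + 106) = arctan(211/106) = 63.33°
∠H(j211) = 90.00° − 63.33° = 26.67°

26.7 deg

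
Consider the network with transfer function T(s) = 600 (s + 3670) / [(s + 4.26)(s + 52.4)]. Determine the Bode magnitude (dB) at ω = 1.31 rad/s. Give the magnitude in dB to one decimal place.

|j1.31 + 3670| = √(1.31² + 3670²) = 3670
|j1.31 + 4.26| = √(1.31² + 4.26²) = 4.457
|j1.31 + 52.4| = √(1.31² + 52.4²) = 52.42
|T(j1.31)| = 600 × 3670 / (4.457 × 52.42) = 9425.8
20 log₁₀(9425.8) = 79.49 dB

79.5 dB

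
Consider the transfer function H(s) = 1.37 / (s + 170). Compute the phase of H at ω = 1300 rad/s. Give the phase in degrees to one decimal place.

∠(j1300 + 170) = arctan(1300/170) = 82.55°
∠H(j1300) = −82.55° = -82.55°

-82.5°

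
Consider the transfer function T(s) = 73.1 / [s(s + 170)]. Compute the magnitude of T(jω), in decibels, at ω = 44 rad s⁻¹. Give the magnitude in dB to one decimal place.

|j44 + 170| = √(44² + 170²) = 175.6
|j44| = 44
|T(j44)| = 73.1 / (175.6 × 44) = 0.009461
20 log₁₀(0.009461) = -40.48 dB

-40.5 dB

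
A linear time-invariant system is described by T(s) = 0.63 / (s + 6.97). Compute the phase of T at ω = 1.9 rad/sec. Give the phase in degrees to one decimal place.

∠(j1.9 + 6.97) = arctan(1.9/6.97) = 15.25°
∠T(j1.9) = −15.25° = -15.25°

-15.2°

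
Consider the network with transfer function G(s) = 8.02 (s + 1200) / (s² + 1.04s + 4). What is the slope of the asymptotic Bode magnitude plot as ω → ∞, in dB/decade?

-20 dB/decade

With 1 zero and 2 poles, the high-frequency asymptotic slope is 20 × (1 − 2) = -20 dB/decade.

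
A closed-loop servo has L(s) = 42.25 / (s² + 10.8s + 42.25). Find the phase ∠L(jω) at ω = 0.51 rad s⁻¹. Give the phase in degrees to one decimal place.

-7.5°

∠[(j0.51)² + 10.8(j0.51) + 42.25] = ∠[41.99 + j5.508] = 7.47°
∠L(j0.51) = −7.47° = -7.47°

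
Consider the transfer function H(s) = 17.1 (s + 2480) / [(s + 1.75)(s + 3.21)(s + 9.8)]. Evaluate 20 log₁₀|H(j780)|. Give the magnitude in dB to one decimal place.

|j780 + 2480| = √(780² + 2480²) = 2600
|j780 + 1.75| = √(780² + 1.75²) = 780
|j780 + 3.21| = √(780² + 3.21²) = 780
|j780 + 9.8| = √(780² + 9.8²) = 780.1
|H(j780)| = 17.1 × 2600 / (780 × 780 × 780.1) = 9.3672e-05
20 log₁₀(9.3672e-05) = -80.57 dB

-80.6 dB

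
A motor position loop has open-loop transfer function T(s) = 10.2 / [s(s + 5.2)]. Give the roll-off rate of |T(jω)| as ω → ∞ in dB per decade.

-40 dB/decade

With 0 zeros and 2 poles, the high-frequency asymptotic slope is 20 × (0 − 2) = -40 dB/decade.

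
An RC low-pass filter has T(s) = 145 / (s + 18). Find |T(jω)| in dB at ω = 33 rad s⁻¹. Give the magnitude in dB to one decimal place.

|j33 + 18| = √(33² + 18²) = 37.59
|T(j33)| = 145 / 37.59 = 3.8574
20 log₁₀(3.8574) = 11.73 dB

11.7 dB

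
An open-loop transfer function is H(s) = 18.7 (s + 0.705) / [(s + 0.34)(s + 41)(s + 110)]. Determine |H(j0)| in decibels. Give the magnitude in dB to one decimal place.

-41.3 dB

H(0) = 18.7 × 0.705 / (0.34 × 41 × 110) = 0.0085976
20 log₁₀(0.0085976) = -41.31 dB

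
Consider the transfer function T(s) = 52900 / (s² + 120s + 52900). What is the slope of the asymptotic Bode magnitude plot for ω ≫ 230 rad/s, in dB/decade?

-40 dB/decade

With 0 zeros and 2 poles, the high-frequency asymptotic slope is 20 × (0 − 2) = -40 dB/decade.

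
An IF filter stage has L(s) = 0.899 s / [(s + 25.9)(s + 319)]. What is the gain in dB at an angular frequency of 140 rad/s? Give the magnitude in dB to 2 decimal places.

-51.91 dB

|j140| = 140
|j140 + 25.9| = √(140² + 25.9²) = 142.4
|j140 + 319| = √(140² + 319²) = 348.4
|L(j140)| = 0.899 × 140 / (142.4 × 348.4) = 0.0025375
20 log₁₀(0.0025375) = -51.912 dB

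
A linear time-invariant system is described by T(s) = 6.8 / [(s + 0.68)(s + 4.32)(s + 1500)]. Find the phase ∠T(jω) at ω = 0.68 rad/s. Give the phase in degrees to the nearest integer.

-54°

∠(j0.68 + 0.68) = arctan(0.68/0.68) = 45.00°
∠(j0.68 + 4.32) = arctan(0.68/4.32) = 8.95°
∠(j0.68 + 1500) = arctan(0.68/1500) = 0.03°
∠T(j0.68) = − (45.00° + 8.95° + 0.03°) = -53.97°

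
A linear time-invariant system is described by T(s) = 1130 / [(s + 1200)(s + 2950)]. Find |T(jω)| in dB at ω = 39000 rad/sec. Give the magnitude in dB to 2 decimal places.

|j39000 + 1200| = √(39000² + 1200²) = 3.902e+04
|j39000 + 2950| = √(39000² + 2950²) = 3.911e+04
|T(j39000)| = 1130 / (3.902e+04 × 3.911e+04) = 7.4047e-07
20 log₁₀(7.4047e-07) = -122.610 dB

-122.61 dB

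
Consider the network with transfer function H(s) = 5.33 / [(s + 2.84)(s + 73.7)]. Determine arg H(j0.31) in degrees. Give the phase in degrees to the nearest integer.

∠(j0.31 + 2.84) = arctan(0.31/2.84) = 6.23°
∠(j0.31 + 73.7) = arctan(0.31/73.7) = 0.24°
∠H(j0.31) = − (6.23° + 0.24°) = -6.47°

-6°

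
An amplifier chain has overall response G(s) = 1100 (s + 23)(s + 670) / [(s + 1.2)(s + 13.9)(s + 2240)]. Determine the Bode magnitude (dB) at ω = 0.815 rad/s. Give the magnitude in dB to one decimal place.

|j0.815 + 23| = √(0.815² + 23²) = 23.01
|j0.815 + 670| = √(0.815² + 670²) = 670
|j0.815 + 1.2| = √(0.815² + 1.2²) = 1.451
|j0.815 + 13.9| = √(0.815² + 13.9²) = 13.92
|j0.815 + 2240| = √(0.815² + 2240²) = 2240
|G(j0.815)| = 1100 × 23.01 × 670 / (1.451 × 13.92 × 2240) = 374.9
20 log₁₀(374.9) = 51.48 dB

51.5 dB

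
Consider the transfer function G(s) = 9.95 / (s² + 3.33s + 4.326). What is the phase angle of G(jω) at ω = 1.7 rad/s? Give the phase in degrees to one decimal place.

∠[(j1.7)² + 3.33(j1.7) + 4.326] = ∠[1.436 + j5.661] = 75.77°
∠G(j1.7) = −75.77° = -75.77°

-75.8°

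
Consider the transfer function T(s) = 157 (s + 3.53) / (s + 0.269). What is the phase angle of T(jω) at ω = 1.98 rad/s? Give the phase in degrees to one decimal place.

∠(j1.98 + 3.53) = arctan(1.98/3.53) = 29.29°
∠(j1.98 + 0.269) = arctan(1.98/0.269) = 82.26°
∠T(j1.98) = 29.29° − 82.26° = -52.97°

-53.0°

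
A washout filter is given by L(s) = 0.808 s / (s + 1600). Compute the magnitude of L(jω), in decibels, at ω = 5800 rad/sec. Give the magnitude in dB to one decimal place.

-2.2 dB

|j5800| = 5800
|j5800 + 1600| = √(5800² + 1600²) = 6017
|L(j5800)| = 0.808 × 5800 / 6017 = 0.77891
20 log₁₀(0.77891) = -2.17 dB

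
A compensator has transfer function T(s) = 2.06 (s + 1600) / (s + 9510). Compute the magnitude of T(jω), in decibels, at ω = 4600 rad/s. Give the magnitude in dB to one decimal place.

-0.4 dB

|j4600 + 1600| = √(4600² + 1600²) = 4870
|j4600 + 9510| = √(4600² + 9510²) = 1.056e+04
|T(j4600)| = 2.06 × 4870 / 1.056e+04 = 0.94971
20 log₁₀(0.94971) = -0.45 dB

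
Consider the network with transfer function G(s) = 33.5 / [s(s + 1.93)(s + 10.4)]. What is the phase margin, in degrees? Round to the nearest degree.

Gain crossover: |G(jω)| = 1 at ω ≈ 1.35 rad/sec.
∠G(j1.35) = −90° − arctan(1.35/1.93) − arctan(1.35/10.4) ≈ -132.49°
PM = 180° + (-132.49°) = 47.51°

48°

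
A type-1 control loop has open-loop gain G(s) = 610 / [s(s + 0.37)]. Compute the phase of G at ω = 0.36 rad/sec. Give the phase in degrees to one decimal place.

∠(j0.36 + 0.37) = arctan(0.36/0.37) = 44.22°
∠(j0.36) = 90.00°
∠G(j0.36) = − (44.22° + 90.00°) = -134.22°

-134.2°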